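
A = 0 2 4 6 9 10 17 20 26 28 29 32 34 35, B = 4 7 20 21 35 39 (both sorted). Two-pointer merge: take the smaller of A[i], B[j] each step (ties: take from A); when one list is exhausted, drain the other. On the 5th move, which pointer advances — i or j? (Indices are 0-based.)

i=0 j=0: A[i]=0<=B[j]=4 take 0, i++
i=1 j=0: A[i]=2<=B[j]=4 take 2, i++
i=2 j=0: A[i]=4<=B[j]=4 take 4, i++
i=3 j=0: A[i]=6>B[j]=4 take 4, j++
i=3 j=1: A[i]=6<=B[j]=7 take 6, i++

i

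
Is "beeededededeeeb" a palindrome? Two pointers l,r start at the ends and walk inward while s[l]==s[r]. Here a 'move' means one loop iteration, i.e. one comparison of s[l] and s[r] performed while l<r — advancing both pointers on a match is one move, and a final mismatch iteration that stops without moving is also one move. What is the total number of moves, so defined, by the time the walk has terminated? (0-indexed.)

[0,14] 'b'=='b' → l++,r--
[1,13] 'e'=='e' → l++,r--
[2,12] 'e'=='e' → l++,r--
[3,11] 'e'=='e' → l++,r--
[4,10] 'd'=='d' → l++,r--
[5,9] 'e'=='e' → l++,r--
[6,8] 'd'=='d' → l++,r--

7 moves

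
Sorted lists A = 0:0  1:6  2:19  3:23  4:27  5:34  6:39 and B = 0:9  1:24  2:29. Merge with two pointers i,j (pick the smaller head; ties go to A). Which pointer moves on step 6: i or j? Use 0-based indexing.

j

[i=0,j=0] A[i]=0<=B[j]=9 take 0 → i++
[i=1,j=0] A[i]=6<=B[j]=9 take 6 → i++
[i=2,j=0] A[i]=19>B[j]=9 take 9 → j++
[i=2,j=1] A[i]=19<=B[j]=24 take 19 → i++
[i=3,j=1] A[i]=23<=B[j]=24 take 23 → i++
[i=4,j=1] A[i]=27>B[j]=24 take 24 → j++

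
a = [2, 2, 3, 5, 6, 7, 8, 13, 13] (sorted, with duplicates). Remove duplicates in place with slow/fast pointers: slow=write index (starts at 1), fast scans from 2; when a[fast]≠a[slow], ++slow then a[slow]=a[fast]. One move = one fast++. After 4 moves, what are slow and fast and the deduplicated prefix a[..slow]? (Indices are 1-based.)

(s=1,f=2) a[fast]=2=a[slow] dup → fast++
(s=1,f=3) a[fast]=3≠a[slow]=2 write a[2]=3 → slow++,fast++
(s=2,f=4) a[fast]=5≠a[slow]=3 write a[3]=5 → slow++,fast++
(s=3,f=5) a[fast]=6≠a[slow]=5 write a[4]=6 → slow++,fast++

slow=4, fast=6, prefix=[2, 3, 5, 6]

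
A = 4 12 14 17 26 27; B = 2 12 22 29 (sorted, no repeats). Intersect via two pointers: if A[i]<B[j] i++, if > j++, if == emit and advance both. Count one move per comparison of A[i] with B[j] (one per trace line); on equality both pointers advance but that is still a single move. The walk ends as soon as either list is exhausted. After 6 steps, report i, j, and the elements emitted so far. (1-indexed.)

i=5, j=4, emitted=[12]

i=1 j=1: 4>2, j++
i=1 j=2: 4<12, i++
i=2 j=2: 12==12 emit, i++,j++
i=3 j=3: 14<22, i++
i=4 j=3: 17<22, i++
i=5 j=3: 26>22, j++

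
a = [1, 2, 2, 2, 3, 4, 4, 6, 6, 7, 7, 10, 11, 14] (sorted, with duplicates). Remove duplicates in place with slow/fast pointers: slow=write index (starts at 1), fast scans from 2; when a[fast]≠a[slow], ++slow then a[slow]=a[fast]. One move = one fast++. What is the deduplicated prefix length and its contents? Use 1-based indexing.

(s=1,f=2) a[fast]=2≠a[slow]=1 write a[2]=2 → slow++,fast++
(s=2,f=3) a[fast]=2=a[slow] dup → fast++
(s=2,f=4) a[fast]=2=a[slow] dup → fast++
(s=2,f=5) a[fast]=3≠a[slow]=2 write a[3]=3 → slow++,fast++
(s=3,f=6) a[fast]=4≠a[slow]=3 write a[4]=4 → slow++,fast++
(s=4,f=7) a[fast]=4=a[slow] dup → fast++
(s=4,f=8) a[fast]=6≠a[slow]=4 write a[5]=6 → slow++,fast++
(s=5,f=9) a[fast]=6=a[slow] dup → fast++
(s=5,f=10) a[fast]=7≠a[slow]=6 write a[6]=7 → slow++,fast++
(s=6,f=11) a[fast]=7=a[slow] dup → fast++
(s=6,f=12) a[fast]=10≠a[slow]=7 write a[7]=10 → slow++,fast++
(s=7,f=13) a[fast]=11≠a[slow]=10 write a[8]=11 → slow++,fast++
(s=8,f=14) a[fast]=14≠a[slow]=11 write a[9]=14 → slow++,fast++

length 9; prefix = [1, 2, 3, 4, 6, 7, 10, 11, 14]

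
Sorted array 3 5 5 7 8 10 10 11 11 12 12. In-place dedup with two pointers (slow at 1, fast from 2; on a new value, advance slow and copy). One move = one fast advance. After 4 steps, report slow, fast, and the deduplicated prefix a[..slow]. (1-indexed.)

slow=4, fast=6, prefix=[3, 5, 7, 8]

slow=1 fast=2: a[fast]=5≠a[slow]=3 write a[2]=5, slow++,fast++
slow=2 fast=3: a[fast]=5=a[slow] dup, fast++
slow=2 fast=4: a[fast]=7≠a[slow]=5 write a[3]=7, slow++,fast++
slow=3 fast=5: a[fast]=8≠a[slow]=7 write a[4]=8, slow++,fast++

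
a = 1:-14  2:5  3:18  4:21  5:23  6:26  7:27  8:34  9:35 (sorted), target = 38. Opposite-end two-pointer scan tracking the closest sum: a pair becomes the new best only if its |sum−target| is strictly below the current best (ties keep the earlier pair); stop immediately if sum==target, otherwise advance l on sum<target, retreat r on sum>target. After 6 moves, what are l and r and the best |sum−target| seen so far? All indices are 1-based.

l=3, r=5, best |Δ|=1

[1,9] -14+35=21 d=17 * → l++
[2,9] 5+35=40 d=2 * → r--
[2,8] 5+34=39 d=1 * → r--
[2,7] 5+27=32 d=6 → l++
[3,7] 18+27=45 d=7 → r--
[3,6] 18+26=44 d=6 → r--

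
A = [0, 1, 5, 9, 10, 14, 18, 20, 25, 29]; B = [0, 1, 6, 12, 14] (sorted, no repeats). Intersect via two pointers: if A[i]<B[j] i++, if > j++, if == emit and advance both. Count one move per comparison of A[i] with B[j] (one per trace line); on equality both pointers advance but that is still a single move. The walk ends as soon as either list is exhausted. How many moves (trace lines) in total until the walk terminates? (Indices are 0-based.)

i=0 j=0: 0==0 emit, i++,j++
i=1 j=1: 1==1 emit, i++,j++
i=2 j=2: 5<6, i++
i=3 j=2: 9>6, j++
i=3 j=3: 9<12, i++
i=4 j=3: 10<12, i++
i=5 j=3: 14>12, j++
i=5 j=4: 14==14 emit, i++,j++

8 moves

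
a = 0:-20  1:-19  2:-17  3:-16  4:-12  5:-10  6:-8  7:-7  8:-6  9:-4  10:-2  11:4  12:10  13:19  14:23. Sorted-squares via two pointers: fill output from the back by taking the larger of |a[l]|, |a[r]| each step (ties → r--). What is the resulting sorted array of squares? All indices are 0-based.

[4, 16, 16, 36, 49, 64, 100, 100, 144, 256, 289, 361, 361, 400, 529]

[0,14] |-20|<=|23| out[14]=529 → r--
[0,13] |-20|>|19| out[13]=400 → l++
[1,13] |-19|<=|19| out[12]=361 → r--
[1,12] |-19|>|10| out[11]=361 → l++
[2,12] |-17|>|10| out[10]=289 → l++
[3,12] |-16|>|10| out[9]=256 → l++
[4,12] |-12|>|10| out[8]=144 → l++
[5,12] |-10|<=|10| out[7]=100 → r--
[5,11] |-10|>|4| out[6]=100 → l++
[6,11] |-8|>|4| out[5]=64 → l++
[7,11] |-7|>|4| out[4]=49 → l++
[8,11] |-6|>|4| out[3]=36 → l++
[9,11] |-4|<=|4| out[2]=16 → r--
[9,10] |-4|>|-2| out[1]=16 → l++
[10,10] |-2|<=|-2| out[0]=4 → r--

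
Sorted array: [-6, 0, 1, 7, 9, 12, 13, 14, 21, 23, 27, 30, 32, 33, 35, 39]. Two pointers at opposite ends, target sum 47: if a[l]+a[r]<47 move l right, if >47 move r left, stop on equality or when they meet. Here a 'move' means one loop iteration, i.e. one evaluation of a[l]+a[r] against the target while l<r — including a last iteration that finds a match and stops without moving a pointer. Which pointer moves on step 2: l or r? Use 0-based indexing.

l=0 r=15: -6+39=33 <47, l++
l=1 r=15: 0+39=39 <47, l++

l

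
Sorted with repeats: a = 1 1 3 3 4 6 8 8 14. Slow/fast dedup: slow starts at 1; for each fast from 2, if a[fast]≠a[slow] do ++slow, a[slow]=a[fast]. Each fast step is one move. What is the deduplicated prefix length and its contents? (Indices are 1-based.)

(s=1,f=2) a[fast]=1=a[slow] dup → fast++
(s=1,f=3) a[fast]=3≠a[slow]=1 write a[2]=3 → slow++,fast++
(s=2,f=4) a[fast]=3=a[slow] dup → fast++
(s=2,f=5) a[fast]=4≠a[slow]=3 write a[3]=4 → slow++,fast++
(s=3,f=6) a[fast]=6≠a[slow]=4 write a[4]=6 → slow++,fast++
(s=4,f=7) a[fast]=8≠a[slow]=6 write a[5]=8 → slow++,fast++
(s=5,f=8) a[fast]=8=a[slow] dup → fast++
(s=5,f=9) a[fast]=14≠a[slow]=8 write a[6]=14 → slow++,fast++

length 6; prefix = [1, 3, 4, 6, 8, 14]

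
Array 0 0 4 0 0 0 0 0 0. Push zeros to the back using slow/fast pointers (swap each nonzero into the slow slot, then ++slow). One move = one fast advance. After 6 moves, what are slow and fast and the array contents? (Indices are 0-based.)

slow=0 fast=0: a[fast]=0, fast++
slow=0 fast=1: a[fast]=0, fast++
slow=0 fast=2: a[fast]=4≠0 swap→a[0]=4, slow++,fast++
slow=1 fast=3: a[fast]=0, fast++
slow=1 fast=4: a[fast]=0, fast++
slow=1 fast=5: a[fast]=0, fast++

slow=1, fast=6, a=[4, 0, 0, 0, 0, 0, 0, 0, 0]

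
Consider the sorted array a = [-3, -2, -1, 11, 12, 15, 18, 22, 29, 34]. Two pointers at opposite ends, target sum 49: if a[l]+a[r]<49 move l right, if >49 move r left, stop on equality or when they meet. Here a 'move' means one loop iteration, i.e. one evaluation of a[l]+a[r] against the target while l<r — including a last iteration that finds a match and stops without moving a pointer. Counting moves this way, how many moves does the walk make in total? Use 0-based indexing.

[0,9] -3+34=31 <49 → l++
[1,9] -2+34=32 <49 → l++
[2,9] -1+34=33 <49 → l++
[3,9] 11+34=45 <49 → l++
[4,9] 12+34=46 <49 → l++
[5,9] 15+34=49 → found

6 moves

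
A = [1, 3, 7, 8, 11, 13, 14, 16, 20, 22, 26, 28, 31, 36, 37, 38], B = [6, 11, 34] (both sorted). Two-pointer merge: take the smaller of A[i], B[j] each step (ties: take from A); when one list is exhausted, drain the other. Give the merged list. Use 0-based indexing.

[1, 3, 6, 7, 8, 11, 11, 13, 14, 16, 20, 22, 26, 28, 31, 34, 36, 37, 38]

[i=0,j=0] A[i]=1<=B[j]=6 take 1 → i++
[i=1,j=0] A[i]=3<=B[j]=6 take 3 → i++
[i=2,j=0] A[i]=7>B[j]=6 take 6 → j++
[i=2,j=1] A[i]=7<=B[j]=11 take 7 → i++
[i=3,j=1] A[i]=8<=B[j]=11 take 8 → i++
[i=4,j=1] A[i]=11<=B[j]=11 take 11 → i++
[i=5,j=1] A[i]=13>B[j]=11 take 11 → j++
[i=5,j=2] A[i]=13<=B[j]=34 take 13 → i++
[i=6,j=2] A[i]=14<=B[j]=34 take 14 → i++
[i=7,j=2] A[i]=16<=B[j]=34 take 16 → i++
[i=8,j=2] A[i]=20<=B[j]=34 take 20 → i++
[i=9,j=2] A[i]=22<=B[j]=34 take 22 → i++
[i=10,j=2] A[i]=26<=B[j]=34 take 26 → i++
[i=11,j=2] A[i]=28<=B[j]=34 take 28 → i++
[i=12,j=2] A[i]=31<=B[j]=34 take 31 → i++
[i=13,j=2] A[i]=36>B[j]=34 take 34 → j++
[i=13,j=3] B done, take A[i]=36 → i++
[i=14,j=3] B done, take A[i]=37 → i++
[i=15,j=3] B done, take A[i]=38 → i++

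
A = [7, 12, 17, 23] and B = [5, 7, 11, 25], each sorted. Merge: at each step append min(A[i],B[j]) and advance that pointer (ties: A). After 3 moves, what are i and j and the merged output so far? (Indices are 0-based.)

i=1, j=2, merged so far=[5, 7, 7]

i=0 j=0: A[i]=7>B[j]=5 take 5, j++
i=0 j=1: A[i]=7<=B[j]=7 take 7, i++
i=1 j=1: A[i]=12>B[j]=7 take 7, j++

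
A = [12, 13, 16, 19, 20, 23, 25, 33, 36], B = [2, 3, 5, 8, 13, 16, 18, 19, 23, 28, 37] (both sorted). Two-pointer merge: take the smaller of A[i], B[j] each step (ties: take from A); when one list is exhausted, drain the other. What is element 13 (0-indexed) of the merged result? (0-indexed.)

merged[13] = 23

[i=0,j=0] A[i]=12>B[j]=2 take 2 → j++
[i=0,j=1] A[i]=12>B[j]=3 take 3 → j++
[i=0,j=2] A[i]=12>B[j]=5 take 5 → j++
[i=0,j=3] A[i]=12>B[j]=8 take 8 → j++
[i=0,j=4] A[i]=12<=B[j]=13 take 12 → i++
[i=1,j=4] A[i]=13<=B[j]=13 take 13 → i++
[i=2,j=4] A[i]=16>B[j]=13 take 13 → j++
[i=2,j=5] A[i]=16<=B[j]=16 take 16 → i++
[i=3,j=5] A[i]=19>B[j]=16 take 16 → j++
[i=3,j=6] A[i]=19>B[j]=18 take 18 → j++
[i=3,j=7] A[i]=19<=B[j]=19 take 19 → i++
[i=4,j=7] A[i]=20>B[j]=19 take 19 → j++
[i=4,j=8] A[i]=20<=B[j]=23 take 20 → i++
[i=5,j=8] A[i]=23<=B[j]=23 take 23 → i++
[i=6,j=8] A[i]=25>B[j]=23 take 23 → j++
[i=6,j=9] A[i]=25<=B[j]=28 take 25 → i++
[i=7,j=9] A[i]=33>B[j]=28 take 28 → j++
[i=7,j=10] A[i]=33<=B[j]=37 take 33 → i++
[i=8,j=10] A[i]=36<=B[j]=37 take 36 → i++
[i=9,j=10] A done, take B[j]=37 → j++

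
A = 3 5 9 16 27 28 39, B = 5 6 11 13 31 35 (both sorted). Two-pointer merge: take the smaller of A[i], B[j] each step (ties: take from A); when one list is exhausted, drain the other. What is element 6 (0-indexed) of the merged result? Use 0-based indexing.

[i=0,j=0] A[i]=3<=B[j]=5 take 3 → i++
[i=1,j=0] A[i]=5<=B[j]=5 take 5 → i++
[i=2,j=0] A[i]=9>B[j]=5 take 5 → j++
[i=2,j=1] A[i]=9>B[j]=6 take 6 → j++
[i=2,j=2] A[i]=9<=B[j]=11 take 9 → i++
[i=3,j=2] A[i]=16>B[j]=11 take 11 → j++
[i=3,j=3] A[i]=16>B[j]=13 take 13 → j++
[i=3,j=4] A[i]=16<=B[j]=31 take 16 → i++
[i=4,j=4] A[i]=27<=B[j]=31 take 27 → i++
[i=5,j=4] A[i]=28<=B[j]=31 take 28 → i++
[i=6,j=4] A[i]=39>B[j]=31 take 31 → j++
[i=6,j=5] A[i]=39>B[j]=35 take 35 → j++
[i=6,j=6] B done, take A[i]=39 → i++

merged[6] = 13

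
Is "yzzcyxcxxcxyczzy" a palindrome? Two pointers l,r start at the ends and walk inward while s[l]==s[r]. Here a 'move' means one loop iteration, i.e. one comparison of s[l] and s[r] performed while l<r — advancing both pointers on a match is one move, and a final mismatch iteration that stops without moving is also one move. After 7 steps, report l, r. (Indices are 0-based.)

l=0 r=15: 'y'=='y', l++,r--
l=1 r=14: 'z'=='z', l++,r--
l=2 r=13: 'z'=='z', l++,r--
l=3 r=12: 'c'=='c', l++,r--
l=4 r=11: 'y'=='y', l++,r--
l=5 r=10: 'x'=='x', l++,r--
l=6 r=9: 'c'=='c', l++,r--

l=7, r=8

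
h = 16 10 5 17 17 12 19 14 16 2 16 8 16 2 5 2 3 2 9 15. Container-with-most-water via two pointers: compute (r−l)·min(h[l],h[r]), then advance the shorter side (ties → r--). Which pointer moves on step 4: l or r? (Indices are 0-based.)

r

l=0 r=19: min(16,15)*19=285 best=285 *, r--
l=0 r=18: min(16,9)*18=162 best=285, r--
l=0 r=17: min(16,2)*17=34 best=285, r--
l=0 r=16: min(16,3)*16=48 best=285, r--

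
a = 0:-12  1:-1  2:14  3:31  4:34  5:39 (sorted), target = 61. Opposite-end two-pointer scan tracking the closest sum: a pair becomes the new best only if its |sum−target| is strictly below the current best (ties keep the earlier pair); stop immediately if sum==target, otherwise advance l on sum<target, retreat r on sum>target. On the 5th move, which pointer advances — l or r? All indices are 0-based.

r

l=0 r=5: -12+39=27 d=34 *, l++
l=1 r=5: -1+39=38 d=23 *, l++
l=2 r=5: 14+39=53 d=8 *, l++
l=3 r=5: 31+39=70 d=9, r--
l=3 r=4: 31+34=65 d=4 *, r--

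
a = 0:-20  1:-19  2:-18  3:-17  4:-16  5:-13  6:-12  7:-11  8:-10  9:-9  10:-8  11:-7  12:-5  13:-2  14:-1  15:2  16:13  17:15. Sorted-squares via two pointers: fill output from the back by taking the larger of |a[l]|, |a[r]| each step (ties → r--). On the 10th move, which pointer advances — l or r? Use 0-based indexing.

l

l=0 r=17: |-20|>|15| out[17]=400, l++
l=1 r=17: |-19|>|15| out[16]=361, l++
l=2 r=17: |-18|>|15| out[15]=324, l++
l=3 r=17: |-17|>|15| out[14]=289, l++
l=4 r=17: |-16|>|15| out[13]=256, l++
l=5 r=17: |-13|<=|15| out[12]=225, r--
l=5 r=16: |-13|<=|13| out[11]=169, r--
l=5 r=15: |-13|>|2| out[10]=169, l++
l=6 r=15: |-12|>|2| out[9]=144, l++
l=7 r=15: |-11|>|2| out[8]=121, l++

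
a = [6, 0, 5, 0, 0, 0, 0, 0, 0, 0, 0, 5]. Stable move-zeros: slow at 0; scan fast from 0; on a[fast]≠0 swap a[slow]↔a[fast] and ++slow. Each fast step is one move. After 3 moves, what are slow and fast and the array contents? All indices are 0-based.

slow=2, fast=3, a=[6, 5, 0, 0, 0, 0, 0, 0, 0, 0, 0, 5]

(s=0,f=0) a[fast]=6≠0 swap→a[0]=6 → slow++,fast++
(s=1,f=1) a[fast]=0 → fast++
(s=1,f=2) a[fast]=5≠0 swap→a[1]=5 → slow++,fast++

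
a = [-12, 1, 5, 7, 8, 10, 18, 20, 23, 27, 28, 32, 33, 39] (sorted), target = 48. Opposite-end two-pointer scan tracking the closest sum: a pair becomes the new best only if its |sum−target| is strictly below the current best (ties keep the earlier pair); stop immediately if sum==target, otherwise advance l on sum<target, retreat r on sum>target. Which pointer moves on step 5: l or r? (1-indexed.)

[1,14] -12+39=27 d=21 * → l++
[2,14] 1+39=40 d=8 * → l++
[3,14] 5+39=44 d=4 * → l++
[4,14] 7+39=46 d=2 * → l++
[5,14] 8+39=47 d=1 * → l++

l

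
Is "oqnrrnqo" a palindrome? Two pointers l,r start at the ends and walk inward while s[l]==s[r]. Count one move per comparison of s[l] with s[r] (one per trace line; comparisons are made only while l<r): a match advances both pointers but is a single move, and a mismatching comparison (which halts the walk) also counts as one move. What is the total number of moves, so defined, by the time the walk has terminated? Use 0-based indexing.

[0,7] 'o'=='o' → l++,r--
[1,6] 'q'=='q' → l++,r--
[2,5] 'n'=='n' → l++,r--
[3,4] 'r'=='r' → l++,r--

4 moves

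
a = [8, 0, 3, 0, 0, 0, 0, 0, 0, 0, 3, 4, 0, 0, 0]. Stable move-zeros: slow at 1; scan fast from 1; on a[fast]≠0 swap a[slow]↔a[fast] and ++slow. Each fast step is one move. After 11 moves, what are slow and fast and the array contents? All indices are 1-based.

(s=1,f=1) a[fast]=8≠0 swap→a[1]=8 → slow++,fast++
(s=2,f=2) a[fast]=0 → fast++
(s=2,f=3) a[fast]=3≠0 swap→a[2]=3 → slow++,fast++
(s=3,f=4) a[fast]=0 → fast++
(s=3,f=5) a[fast]=0 → fast++
(s=3,f=6) a[fast]=0 → fast++
(s=3,f=7) a[fast]=0 → fast++
(s=3,f=8) a[fast]=0 → fast++
(s=3,f=9) a[fast]=0 → fast++
(s=3,f=10) a[fast]=0 → fast++
(s=3,f=11) a[fast]=3≠0 swap→a[3]=3 → slow++,fast++

slow=4, fast=12, a=[8, 3, 3, 0, 0, 0, 0, 0, 0, 0, 0, 4, 0, 0, 0]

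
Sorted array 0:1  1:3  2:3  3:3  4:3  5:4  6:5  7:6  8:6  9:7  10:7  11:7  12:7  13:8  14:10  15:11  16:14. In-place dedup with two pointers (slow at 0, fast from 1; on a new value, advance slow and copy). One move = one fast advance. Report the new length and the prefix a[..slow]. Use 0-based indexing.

length 10; prefix = [1, 3, 4, 5, 6, 7, 8, 10, 11, 14]

(s=0,f=1) a[fast]=3≠a[slow]=1 write a[1]=3 → slow++,fast++
(s=1,f=2) a[fast]=3=a[slow] dup → fast++
(s=1,f=3) a[fast]=3=a[slow] dup → fast++
(s=1,f=4) a[fast]=3=a[slow] dup → fast++
(s=1,f=5) a[fast]=4≠a[slow]=3 write a[2]=4 → slow++,fast++
(s=2,f=6) a[fast]=5≠a[slow]=4 write a[3]=5 → slow++,fast++
(s=3,f=7) a[fast]=6≠a[slow]=5 write a[4]=6 → slow++,fast++
(s=4,f=8) a[fast]=6=a[slow] dup → fast++
(s=4,f=9) a[fast]=7≠a[slow]=6 write a[5]=7 → slow++,fast++
(s=5,f=10) a[fast]=7=a[slow] dup → fast++
(s=5,f=11) a[fast]=7=a[slow] dup → fast++
(s=5,f=12) a[fast]=7=a[slow] dup → fast++
(s=5,f=13) a[fast]=8≠a[slow]=7 write a[6]=8 → slow++,fast++
(s=6,f=14) a[fast]=10≠a[slow]=8 write a[7]=10 → slow++,fast++
(s=7,f=15) a[fast]=11≠a[slow]=10 write a[8]=11 → slow++,fast++
(s=8,f=16) a[fast]=14≠a[slow]=11 write a[9]=14 → slow++,fast++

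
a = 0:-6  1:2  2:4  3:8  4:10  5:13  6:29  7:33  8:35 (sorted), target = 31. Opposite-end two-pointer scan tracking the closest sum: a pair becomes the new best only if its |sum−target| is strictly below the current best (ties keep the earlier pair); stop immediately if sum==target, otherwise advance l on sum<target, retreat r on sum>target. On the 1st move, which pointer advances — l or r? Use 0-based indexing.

l

l=0 r=8: -6+35=29 d=2 *, l++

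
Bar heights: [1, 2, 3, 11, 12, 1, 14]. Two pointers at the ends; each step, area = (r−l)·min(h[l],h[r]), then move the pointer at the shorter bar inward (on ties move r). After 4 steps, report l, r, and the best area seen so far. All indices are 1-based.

l=5, r=7, best area=33

l=1 r=7: min(1,14)*6=6 best=6 *, l++
l=2 r=7: min(2,14)*5=10 best=10 *, l++
l=3 r=7: min(3,14)*4=12 best=12 *, l++
l=4 r=7: min(11,14)*3=33 best=33 *, l++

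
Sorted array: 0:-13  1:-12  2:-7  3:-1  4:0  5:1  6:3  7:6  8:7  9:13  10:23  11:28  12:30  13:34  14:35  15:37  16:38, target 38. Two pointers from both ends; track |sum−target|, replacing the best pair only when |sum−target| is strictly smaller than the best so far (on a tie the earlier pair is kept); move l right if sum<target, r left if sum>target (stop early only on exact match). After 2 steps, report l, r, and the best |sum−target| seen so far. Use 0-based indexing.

l=0 r=16: -13+38=25 d=13 *, l++
l=1 r=16: -12+38=26 d=12 *, l++

l=2, r=16, best |Δ|=12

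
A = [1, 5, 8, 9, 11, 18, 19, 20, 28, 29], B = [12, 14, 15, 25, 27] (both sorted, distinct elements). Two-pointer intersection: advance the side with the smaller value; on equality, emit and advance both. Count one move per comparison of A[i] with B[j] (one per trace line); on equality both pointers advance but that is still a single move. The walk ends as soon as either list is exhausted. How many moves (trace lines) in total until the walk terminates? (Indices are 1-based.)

13 moves

i=1 j=1: 1<12, i++
i=2 j=1: 5<12, i++
i=3 j=1: 8<12, i++
i=4 j=1: 9<12, i++
i=5 j=1: 11<12, i++
i=6 j=1: 18>12, j++
i=6 j=2: 18>14, j++
i=6 j=3: 18>15, j++
i=6 j=4: 18<25, i++
i=7 j=4: 19<25, i++
i=8 j=4: 20<25, i++
i=9 j=4: 28>25, j++
i=9 j=5: 28>27, j++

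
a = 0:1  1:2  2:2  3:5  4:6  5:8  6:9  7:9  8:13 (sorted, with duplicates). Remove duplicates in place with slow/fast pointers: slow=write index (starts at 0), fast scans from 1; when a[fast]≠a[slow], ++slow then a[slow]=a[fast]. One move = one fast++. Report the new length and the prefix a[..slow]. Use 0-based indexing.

(s=0,f=1) a[fast]=2≠a[slow]=1 write a[1]=2 → slow++,fast++
(s=1,f=2) a[fast]=2=a[slow] dup → fast++
(s=1,f=3) a[fast]=5≠a[slow]=2 write a[2]=5 → slow++,fast++
(s=2,f=4) a[fast]=6≠a[slow]=5 write a[3]=6 → slow++,fast++
(s=3,f=5) a[fast]=8≠a[slow]=6 write a[4]=8 → slow++,fast++
(s=4,f=6) a[fast]=9≠a[slow]=8 write a[5]=9 → slow++,fast++
(s=5,f=7) a[fast]=9=a[slow] dup → fast++
(s=5,f=8) a[fast]=13≠a[slow]=9 write a[6]=13 → slow++,fast++

length 7; prefix = [1, 2, 5, 6, 8, 9, 13]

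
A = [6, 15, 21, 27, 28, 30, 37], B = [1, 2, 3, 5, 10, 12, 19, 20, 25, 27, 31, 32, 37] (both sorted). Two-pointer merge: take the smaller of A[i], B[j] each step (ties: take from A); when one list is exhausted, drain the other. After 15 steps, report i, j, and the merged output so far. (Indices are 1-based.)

i=6, j=11, merged so far=[1, 2, 3, 5, 6, 10, 12, 15, 19, 20, 21, 25, 27, 27, 28]

i=1 j=1: A[i]=6>B[j]=1 take 1, j++
i=1 j=2: A[i]=6>B[j]=2 take 2, j++
i=1 j=3: A[i]=6>B[j]=3 take 3, j++
i=1 j=4: A[i]=6>B[j]=5 take 5, j++
i=1 j=5: A[i]=6<=B[j]=10 take 6, i++
i=2 j=5: A[i]=15>B[j]=10 take 10, j++
i=2 j=6: A[i]=15>B[j]=12 take 12, j++
i=2 j=7: A[i]=15<=B[j]=19 take 15, i++
i=3 j=7: A[i]=21>B[j]=19 take 19, j++
i=3 j=8: A[i]=21>B[j]=20 take 20, j++
i=3 j=9: A[i]=21<=B[j]=25 take 21, i++
i=4 j=9: A[i]=27>B[j]=25 take 25, j++
i=4 j=10: A[i]=27<=B[j]=27 take 27, i++
i=5 j=10: A[i]=28>B[j]=27 take 27, j++
i=5 j=11: A[i]=28<=B[j]=31 take 28, i++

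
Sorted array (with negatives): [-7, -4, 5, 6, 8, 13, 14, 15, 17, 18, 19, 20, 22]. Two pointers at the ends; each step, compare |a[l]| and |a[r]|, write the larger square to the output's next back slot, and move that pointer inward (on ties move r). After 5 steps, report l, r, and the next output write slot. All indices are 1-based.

[1,13] |-7|<=|22| out[13]=484 → r--
[1,12] |-7|<=|20| out[12]=400 → r--
[1,11] |-7|<=|19| out[11]=361 → r--
[1,10] |-7|<=|18| out[10]=324 → r--
[1,9] |-7|<=|17| out[9]=289 → r--

l=1, r=8, next write slot=8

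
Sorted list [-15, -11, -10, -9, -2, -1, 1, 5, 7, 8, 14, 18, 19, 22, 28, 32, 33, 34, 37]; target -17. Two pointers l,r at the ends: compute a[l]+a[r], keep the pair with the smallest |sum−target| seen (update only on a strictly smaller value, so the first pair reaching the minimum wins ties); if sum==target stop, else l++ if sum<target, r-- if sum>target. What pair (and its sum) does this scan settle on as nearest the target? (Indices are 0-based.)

pair (-15, -2) with sum -17 (|Δ|=0)

[0,18] -15+37=22 d=39 * → r--
[0,17] -15+34=19 d=36 * → r--
[0,16] -15+33=18 d=35 * → r--
[0,15] -15+32=17 d=34 * → r--
[0,14] -15+28=13 d=30 * → r--
[0,13] -15+22=7 d=24 * → r--
[0,12] -15+19=4 d=21 * → r--
[0,11] -15+18=3 d=20 * → r--
[0,10] -15+14=-1 d=16 * → r--
[0,9] -15+8=-7 d=10 * → r--
[0,8] -15+7=-8 d=9 * → r--
[0,7] -15+5=-10 d=7 * → r--
[0,6] -15+1=-14 d=3 * → r--
[0,5] -15+-1=-16 d=1 * → r--
[0,4] -15+-2=-17 d=0 * → stop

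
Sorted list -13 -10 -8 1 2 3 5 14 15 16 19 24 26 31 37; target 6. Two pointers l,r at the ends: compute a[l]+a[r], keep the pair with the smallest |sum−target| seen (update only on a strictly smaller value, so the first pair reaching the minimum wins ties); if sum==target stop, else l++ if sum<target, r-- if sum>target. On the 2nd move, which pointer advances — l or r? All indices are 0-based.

l=0 r=14: -13+37=24 d=18 *, r--
l=0 r=13: -13+31=18 d=12 *, r--

r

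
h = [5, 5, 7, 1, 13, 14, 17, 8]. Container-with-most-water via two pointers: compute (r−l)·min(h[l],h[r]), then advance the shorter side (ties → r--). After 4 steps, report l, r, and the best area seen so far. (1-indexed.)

[1,8] min(5,8)*7=35 best=35 * → l++
[2,8] min(5,8)*6=30 best=35 → l++
[3,8] min(7,8)*5=35 best=35 → l++
[4,8] min(1,8)*4=4 best=35 → l++

l=5, r=8, best area=35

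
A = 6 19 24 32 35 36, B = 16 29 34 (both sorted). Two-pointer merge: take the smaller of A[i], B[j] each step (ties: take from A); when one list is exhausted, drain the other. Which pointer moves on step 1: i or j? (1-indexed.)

i=1 j=1: A[i]=6<=B[j]=16 take 6, i++

i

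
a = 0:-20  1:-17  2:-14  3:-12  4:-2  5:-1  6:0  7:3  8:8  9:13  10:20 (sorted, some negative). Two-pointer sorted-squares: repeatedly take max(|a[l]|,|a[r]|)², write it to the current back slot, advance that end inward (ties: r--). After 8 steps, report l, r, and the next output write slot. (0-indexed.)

l=0 r=10: |-20|<=|20| out[10]=400, r--
l=0 r=9: |-20|>|13| out[9]=400, l++
l=1 r=9: |-17|>|13| out[8]=289, l++
l=2 r=9: |-14|>|13| out[7]=196, l++
l=3 r=9: |-12|<=|13| out[6]=169, r--
l=3 r=8: |-12|>|8| out[5]=144, l++
l=4 r=8: |-2|<=|8| out[4]=64, r--
l=4 r=7: |-2|<=|3| out[3]=9, r--

l=4, r=6, next write slot=2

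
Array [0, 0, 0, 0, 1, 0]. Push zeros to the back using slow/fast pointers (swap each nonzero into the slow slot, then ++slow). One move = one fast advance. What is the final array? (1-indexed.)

[1, 0, 0, 0, 0, 0]

(s=1,f=1) a[fast]=0 → fast++
(s=1,f=2) a[fast]=0 → fast++
(s=1,f=3) a[fast]=0 → fast++
(s=1,f=4) a[fast]=0 → fast++
(s=1,f=5) a[fast]=1≠0 swap→a[1]=1 → slow++,fast++
(s=2,f=6) a[fast]=0 → fast++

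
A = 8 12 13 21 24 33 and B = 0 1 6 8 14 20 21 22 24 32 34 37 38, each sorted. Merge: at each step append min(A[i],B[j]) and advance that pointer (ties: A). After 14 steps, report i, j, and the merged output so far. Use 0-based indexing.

i=5, j=9, merged so far=[0, 1, 6, 8, 8, 12, 13, 14, 20, 21, 21, 22, 24, 24]

[i=0,j=0] A[i]=8>B[j]=0 take 0 → j++
[i=0,j=1] A[i]=8>B[j]=1 take 1 → j++
[i=0,j=2] A[i]=8>B[j]=6 take 6 → j++
[i=0,j=3] A[i]=8<=B[j]=8 take 8 → i++
[i=1,j=3] A[i]=12>B[j]=8 take 8 → j++
[i=1,j=4] A[i]=12<=B[j]=14 take 12 → i++
[i=2,j=4] A[i]=13<=B[j]=14 take 13 → i++
[i=3,j=4] A[i]=21>B[j]=14 take 14 → j++
[i=3,j=5] A[i]=21>B[j]=20 take 20 → j++
[i=3,j=6] A[i]=21<=B[j]=21 take 21 → i++
[i=4,j=6] A[i]=24>B[j]=21 take 21 → j++
[i=4,j=7] A[i]=24>B[j]=22 take 22 → j++
[i=4,j=8] A[i]=24<=B[j]=24 take 24 → i++
[i=5,j=8] A[i]=33>B[j]=24 take 24 → j++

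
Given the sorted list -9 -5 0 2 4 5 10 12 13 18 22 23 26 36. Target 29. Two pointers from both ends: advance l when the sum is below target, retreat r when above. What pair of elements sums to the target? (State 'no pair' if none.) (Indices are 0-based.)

[0,13] -9+36=27 <29 → l++
[1,13] -5+36=31 >29 → r--
[1,12] -5+26=21 <29 → l++
[2,12] 0+26=26 <29 → l++
[3,12] 2+26=28 <29 → l++
[4,12] 4+26=30 >29 → r--
[4,11] 4+23=27 <29 → l++
[5,11] 5+23=28 <29 → l++
[6,11] 10+23=33 >29 → r--
[6,10] 10+22=32 >29 → r--
[6,9] 10+18=28 <29 → l++
[7,9] 12+18=30 >29 → r--
[7,8] 12+13=25 <29 → l++

no pair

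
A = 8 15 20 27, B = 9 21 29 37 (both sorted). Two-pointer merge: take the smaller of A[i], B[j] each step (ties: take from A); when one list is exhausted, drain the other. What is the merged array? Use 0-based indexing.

[8, 9, 15, 20, 21, 27, 29, 37]

i=0 j=0: A[i]=8<=B[j]=9 take 8, i++
i=1 j=0: A[i]=15>B[j]=9 take 9, j++
i=1 j=1: A[i]=15<=B[j]=21 take 15, i++
i=2 j=1: A[i]=20<=B[j]=21 take 20, i++
i=3 j=1: A[i]=27>B[j]=21 take 21, j++
i=3 j=2: A[i]=27<=B[j]=29 take 27, i++
i=4 j=2: A done, take B[j]=29, j++
i=4 j=3: A done, take B[j]=37, j++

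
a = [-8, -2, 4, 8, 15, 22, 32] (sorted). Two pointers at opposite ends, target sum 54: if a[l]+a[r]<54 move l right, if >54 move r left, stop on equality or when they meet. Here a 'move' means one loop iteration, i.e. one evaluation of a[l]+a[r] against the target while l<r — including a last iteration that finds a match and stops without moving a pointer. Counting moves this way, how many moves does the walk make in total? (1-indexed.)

6 moves

[1,7] -8+32=24 <54 → l++
[2,7] -2+32=30 <54 → l++
[3,7] 4+32=36 <54 → l++
[4,7] 8+32=40 <54 → l++
[5,7] 15+32=47 <54 → l++
[6,7] 22+32=54 → found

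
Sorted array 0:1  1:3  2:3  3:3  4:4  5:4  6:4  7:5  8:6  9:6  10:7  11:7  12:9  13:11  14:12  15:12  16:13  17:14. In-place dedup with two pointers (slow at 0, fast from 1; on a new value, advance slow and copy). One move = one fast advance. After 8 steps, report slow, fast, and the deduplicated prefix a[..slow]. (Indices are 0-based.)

slow=4, fast=9, prefix=[1, 3, 4, 5, 6]

(s=0,f=1) a[fast]=3≠a[slow]=1 write a[1]=3 → slow++,fast++
(s=1,f=2) a[fast]=3=a[slow] dup → fast++
(s=1,f=3) a[fast]=3=a[slow] dup → fast++
(s=1,f=4) a[fast]=4≠a[slow]=3 write a[2]=4 → slow++,fast++
(s=2,f=5) a[fast]=4=a[slow] dup → fast++
(s=2,f=6) a[fast]=4=a[slow] dup → fast++
(s=2,f=7) a[fast]=5≠a[slow]=4 write a[3]=5 → slow++,fast++
(s=3,f=8) a[fast]=6≠a[slow]=5 write a[4]=6 → slow++,fast++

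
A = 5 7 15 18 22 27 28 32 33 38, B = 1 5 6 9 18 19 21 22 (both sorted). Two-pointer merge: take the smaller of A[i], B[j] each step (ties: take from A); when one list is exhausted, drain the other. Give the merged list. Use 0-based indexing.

i=0 j=0: A[i]=5>B[j]=1 take 1, j++
i=0 j=1: A[i]=5<=B[j]=5 take 5, i++
i=1 j=1: A[i]=7>B[j]=5 take 5, j++
i=1 j=2: A[i]=7>B[j]=6 take 6, j++
i=1 j=3: A[i]=7<=B[j]=9 take 7, i++
i=2 j=3: A[i]=15>B[j]=9 take 9, j++
i=2 j=4: A[i]=15<=B[j]=18 take 15, i++
i=3 j=4: A[i]=18<=B[j]=18 take 18, i++
i=4 j=4: A[i]=22>B[j]=18 take 18, j++
i=4 j=5: A[i]=22>B[j]=19 take 19, j++
i=4 j=6: A[i]=22>B[j]=21 take 21, j++
i=4 j=7: A[i]=22<=B[j]=22 take 22, i++
i=5 j=7: A[i]=27>B[j]=22 take 22, j++
i=5 j=8: B done, take A[i]=27, i++
i=6 j=8: B done, take A[i]=28, i++
i=7 j=8: B done, take A[i]=32, i++
i=8 j=8: B done, take A[i]=33, i++
i=9 j=8: B done, take A[i]=38, i++

[1, 5, 5, 6, 7, 9, 15, 18, 18, 19, 21, 22, 22, 27, 28, 32, 33, 38]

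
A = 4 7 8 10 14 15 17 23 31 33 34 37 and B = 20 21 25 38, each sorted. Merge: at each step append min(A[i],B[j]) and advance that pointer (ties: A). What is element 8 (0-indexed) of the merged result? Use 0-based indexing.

merged[8] = 21

i=0 j=0: A[i]=4<=B[j]=20 take 4, i++
i=1 j=0: A[i]=7<=B[j]=20 take 7, i++
i=2 j=0: A[i]=8<=B[j]=20 take 8, i++
i=3 j=0: A[i]=10<=B[j]=20 take 10, i++
i=4 j=0: A[i]=14<=B[j]=20 take 14, i++
i=5 j=0: A[i]=15<=B[j]=20 take 15, i++
i=6 j=0: A[i]=17<=B[j]=20 take 17, i++
i=7 j=0: A[i]=23>B[j]=20 take 20, j++
i=7 j=1: A[i]=23>B[j]=21 take 21, j++
i=7 j=2: A[i]=23<=B[j]=25 take 23, i++
i=8 j=2: A[i]=31>B[j]=25 take 25, j++
i=8 j=3: A[i]=31<=B[j]=38 take 31, i++
i=9 j=3: A[i]=33<=B[j]=38 take 33, i++
i=10 j=3: A[i]=34<=B[j]=38 take 34, i++
i=11 j=3: A[i]=37<=B[j]=38 take 37, i++
i=12 j=3: A done, take B[j]=38, j++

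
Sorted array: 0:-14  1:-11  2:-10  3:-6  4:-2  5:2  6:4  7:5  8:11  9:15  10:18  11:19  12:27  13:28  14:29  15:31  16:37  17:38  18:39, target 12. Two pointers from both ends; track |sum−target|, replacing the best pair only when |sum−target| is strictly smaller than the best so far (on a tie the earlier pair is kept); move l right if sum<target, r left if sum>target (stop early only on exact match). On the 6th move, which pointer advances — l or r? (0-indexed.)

l=0 r=18: -14+39=25 d=13 *, r--
l=0 r=17: -14+38=24 d=12 *, r--
l=0 r=16: -14+37=23 d=11 *, r--
l=0 r=15: -14+31=17 d=5 *, r--
l=0 r=14: -14+29=15 d=3 *, r--
l=0 r=13: -14+28=14 d=2 *, r--

r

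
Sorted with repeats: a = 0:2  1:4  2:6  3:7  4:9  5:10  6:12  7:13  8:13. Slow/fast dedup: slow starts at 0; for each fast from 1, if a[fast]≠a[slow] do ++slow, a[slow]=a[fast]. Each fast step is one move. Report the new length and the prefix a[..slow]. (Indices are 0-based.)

slow=0 fast=1: a[fast]=4≠a[slow]=2 write a[1]=4, slow++,fast++
slow=1 fast=2: a[fast]=6≠a[slow]=4 write a[2]=6, slow++,fast++
slow=2 fast=3: a[fast]=7≠a[slow]=6 write a[3]=7, slow++,fast++
slow=3 fast=4: a[fast]=9≠a[slow]=7 write a[4]=9, slow++,fast++
slow=4 fast=5: a[fast]=10≠a[slow]=9 write a[5]=10, slow++,fast++
slow=5 fast=6: a[fast]=12≠a[slow]=10 write a[6]=12, slow++,fast++
slow=6 fast=7: a[fast]=13≠a[slow]=12 write a[7]=13, slow++,fast++
slow=7 fast=8: a[fast]=13=a[slow] dup, fast++

length 8; prefix = [2, 4, 6, 7, 9, 10, 12, 13]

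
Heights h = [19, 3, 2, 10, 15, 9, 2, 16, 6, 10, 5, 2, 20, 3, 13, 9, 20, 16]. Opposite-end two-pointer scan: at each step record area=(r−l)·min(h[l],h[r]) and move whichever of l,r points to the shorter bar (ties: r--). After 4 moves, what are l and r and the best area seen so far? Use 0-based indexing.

l=0 r=17: min(19,16)*17=272 best=272 *, r--
l=0 r=16: min(19,20)*16=304 best=304 *, l++
l=1 r=16: min(3,20)*15=45 best=304, l++
l=2 r=16: min(2,20)*14=28 best=304, l++

l=3, r=16, best area=304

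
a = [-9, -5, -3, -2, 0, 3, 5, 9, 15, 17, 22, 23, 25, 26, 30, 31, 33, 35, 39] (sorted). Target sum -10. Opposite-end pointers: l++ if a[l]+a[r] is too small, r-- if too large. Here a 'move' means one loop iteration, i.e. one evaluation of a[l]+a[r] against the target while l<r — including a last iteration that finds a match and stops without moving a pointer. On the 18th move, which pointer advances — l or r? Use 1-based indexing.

[1,19] -9+39=30 >-10 → r--
[1,18] -9+35=26 >-10 → r--
[1,17] -9+33=24 >-10 → r--
[1,16] -9+31=22 >-10 → r--
[1,15] -9+30=21 >-10 → r--
[1,14] -9+26=17 >-10 → r--
[1,13] -9+25=16 >-10 → r--
[1,12] -9+23=14 >-10 → r--
[1,11] -9+22=13 >-10 → r--
[1,10] -9+17=8 >-10 → r--
[1,9] -9+15=6 >-10 → r--
[1,8] -9+9=0 >-10 → r--
[1,7] -9+5=-4 >-10 → r--
[1,6] -9+3=-6 >-10 → r--
[1,5] -9+0=-9 >-10 → r--
[1,4] -9+-2=-11 <-10 → l++
[2,4] -5+-2=-7 >-10 → r--
[2,3] -5+-3=-8 >-10 → r--

r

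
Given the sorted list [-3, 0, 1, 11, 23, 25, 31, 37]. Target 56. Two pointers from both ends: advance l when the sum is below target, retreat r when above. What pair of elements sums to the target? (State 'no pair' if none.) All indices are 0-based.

[0,7] -3+37=34 <56 → l++
[1,7] 0+37=37 <56 → l++
[2,7] 1+37=38 <56 → l++
[3,7] 11+37=48 <56 → l++
[4,7] 23+37=60 >56 → r--
[4,6] 23+31=54 <56 → l++
[5,6] 25+31=56 → found

(25, 31)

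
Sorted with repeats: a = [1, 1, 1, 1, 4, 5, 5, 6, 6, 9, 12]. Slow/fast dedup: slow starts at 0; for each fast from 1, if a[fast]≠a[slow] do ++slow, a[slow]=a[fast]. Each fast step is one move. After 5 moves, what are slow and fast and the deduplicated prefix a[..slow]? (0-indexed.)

slow=0 fast=1: a[fast]=1=a[slow] dup, fast++
slow=0 fast=2: a[fast]=1=a[slow] dup, fast++
slow=0 fast=3: a[fast]=1=a[slow] dup, fast++
slow=0 fast=4: a[fast]=4≠a[slow]=1 write a[1]=4, slow++,fast++
slow=1 fast=5: a[fast]=5≠a[slow]=4 write a[2]=5, slow++,fast++

slow=2, fast=6, prefix=[1, 4, 5]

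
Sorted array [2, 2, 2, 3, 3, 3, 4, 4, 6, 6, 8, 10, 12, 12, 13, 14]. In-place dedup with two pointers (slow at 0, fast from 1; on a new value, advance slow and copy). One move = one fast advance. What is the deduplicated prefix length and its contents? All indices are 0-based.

slow=0 fast=1: a[fast]=2=a[slow] dup, fast++
slow=0 fast=2: a[fast]=2=a[slow] dup, fast++
slow=0 fast=3: a[fast]=3≠a[slow]=2 write a[1]=3, slow++,fast++
slow=1 fast=4: a[fast]=3=a[slow] dup, fast++
slow=1 fast=5: a[fast]=3=a[slow] dup, fast++
slow=1 fast=6: a[fast]=4≠a[slow]=3 write a[2]=4, slow++,fast++
slow=2 fast=7: a[fast]=4=a[slow] dup, fast++
slow=2 fast=8: a[fast]=6≠a[slow]=4 write a[3]=6, slow++,fast++
slow=3 fast=9: a[fast]=6=a[slow] dup, fast++
slow=3 fast=10: a[fast]=8≠a[slow]=6 write a[4]=8, slow++,fast++
slow=4 fast=11: a[fast]=10≠a[slow]=8 write a[5]=10, slow++,fast++
slow=5 fast=12: a[fast]=12≠a[slow]=10 write a[6]=12, slow++,fast++
slow=6 fast=13: a[fast]=12=a[slow] dup, fast++
slow=6 fast=14: a[fast]=13≠a[slow]=12 write a[7]=13, slow++,fast++
slow=7 fast=15: a[fast]=14≠a[slow]=13 write a[8]=14, slow++,fast++

length 9; prefix = [2, 3, 4, 6, 8, 10, 12, 13, 14]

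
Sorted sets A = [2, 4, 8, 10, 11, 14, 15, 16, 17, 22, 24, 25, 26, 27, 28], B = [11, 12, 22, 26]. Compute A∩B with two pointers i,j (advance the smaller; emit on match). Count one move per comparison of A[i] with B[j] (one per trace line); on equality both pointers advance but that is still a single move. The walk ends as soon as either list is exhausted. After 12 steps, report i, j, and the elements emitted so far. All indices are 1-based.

i=12, j=4, emitted=[11, 22]

[i=1,j=1] 2<11 → i++
[i=2,j=1] 4<11 → i++
[i=3,j=1] 8<11 → i++
[i=4,j=1] 10<11 → i++
[i=5,j=1] 11==11 emit → i++,j++
[i=6,j=2] 14>12 → j++
[i=6,j=3] 14<22 → i++
[i=7,j=3] 15<22 → i++
[i=8,j=3] 16<22 → i++
[i=9,j=3] 17<22 → i++
[i=10,j=3] 22==22 emit → i++,j++
[i=11,j=4] 24<26 → i++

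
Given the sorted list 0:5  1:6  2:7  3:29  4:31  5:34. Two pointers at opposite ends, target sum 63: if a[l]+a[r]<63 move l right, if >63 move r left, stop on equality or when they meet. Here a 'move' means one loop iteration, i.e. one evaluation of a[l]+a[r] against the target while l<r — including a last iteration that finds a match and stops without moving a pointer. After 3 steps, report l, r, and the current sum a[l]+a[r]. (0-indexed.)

l=3, r=5, sum=63

[0,5] 5+34=39 <63 → l++
[1,5] 6+34=40 <63 → l++
[2,5] 7+34=41 <63 → l++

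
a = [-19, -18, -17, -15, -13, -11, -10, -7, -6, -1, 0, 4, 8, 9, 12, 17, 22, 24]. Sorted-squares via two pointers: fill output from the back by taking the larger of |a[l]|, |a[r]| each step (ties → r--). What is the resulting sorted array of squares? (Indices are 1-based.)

[1,18] |-19|<=|24| out[18]=576 → r--
[1,17] |-19|<=|22| out[17]=484 → r--
[1,16] |-19|>|17| out[16]=361 → l++
[2,16] |-18|>|17| out[15]=324 → l++
[3,16] |-17|<=|17| out[14]=289 → r--
[3,15] |-17|>|12| out[13]=289 → l++
[4,15] |-15|>|12| out[12]=225 → l++
[5,15] |-13|>|12| out[11]=169 → l++
[6,15] |-11|<=|12| out[10]=144 → r--
[6,14] |-11|>|9| out[9]=121 → l++
[7,14] |-10|>|9| out[8]=100 → l++
[8,14] |-7|<=|9| out[7]=81 → r--
[8,13] |-7|<=|8| out[6]=64 → r--
[8,12] |-7|>|4| out[5]=49 → l++
[9,12] |-6|>|4| out[4]=36 → l++
[10,12] |-1|<=|4| out[3]=16 → r--
[10,11] |-1|>|0| out[2]=1 → l++
[11,11] |0|<=|0| out[1]=0 → r--

[0, 1, 16, 36, 49, 64, 81, 100, 121, 144, 169, 225, 289, 289, 324, 361, 484, 576]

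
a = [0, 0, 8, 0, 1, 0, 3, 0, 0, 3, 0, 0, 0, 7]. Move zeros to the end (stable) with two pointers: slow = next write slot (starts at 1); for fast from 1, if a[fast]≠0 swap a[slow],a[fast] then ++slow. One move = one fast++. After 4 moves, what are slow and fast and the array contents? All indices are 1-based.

slow=2, fast=5, a=[8, 0, 0, 0, 1, 0, 3, 0, 0, 3, 0, 0, 0, 7]

(s=1,f=1) a[fast]=0 → fast++
(s=1,f=2) a[fast]=0 → fast++
(s=1,f=3) a[fast]=8≠0 swap→a[1]=8 → slow++,fast++
(s=2,f=4) a[fast]=0 → fast++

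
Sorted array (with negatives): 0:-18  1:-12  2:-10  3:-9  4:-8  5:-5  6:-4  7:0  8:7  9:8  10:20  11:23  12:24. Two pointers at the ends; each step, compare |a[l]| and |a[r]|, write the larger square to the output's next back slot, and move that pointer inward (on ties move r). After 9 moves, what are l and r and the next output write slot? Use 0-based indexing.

l=5, r=8, next write slot=3

l=0 r=12: |-18|<=|24| out[12]=576, r--
l=0 r=11: |-18|<=|23| out[11]=529, r--
l=0 r=10: |-18|<=|20| out[10]=400, r--
l=0 r=9: |-18|>|8| out[9]=324, l++
l=1 r=9: |-12|>|8| out[8]=144, l++
l=2 r=9: |-10|>|8| out[7]=100, l++
l=3 r=9: |-9|>|8| out[6]=81, l++
l=4 r=9: |-8|<=|8| out[5]=64, r--
l=4 r=8: |-8|>|7| out[4]=64, l++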